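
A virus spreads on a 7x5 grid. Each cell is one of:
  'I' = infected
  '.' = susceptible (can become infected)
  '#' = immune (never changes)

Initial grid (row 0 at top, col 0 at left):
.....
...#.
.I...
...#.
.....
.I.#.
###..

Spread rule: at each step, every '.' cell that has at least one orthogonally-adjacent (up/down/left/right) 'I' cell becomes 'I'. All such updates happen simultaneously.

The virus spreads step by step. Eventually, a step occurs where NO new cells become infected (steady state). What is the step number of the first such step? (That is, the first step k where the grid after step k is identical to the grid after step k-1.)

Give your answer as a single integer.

Answer: 8

Derivation:
Step 0 (initial): 2 infected
Step 1: +7 new -> 9 infected
Step 2: +8 new -> 17 infected
Step 3: +4 new -> 21 infected
Step 4: +4 new -> 25 infected
Step 5: +2 new -> 27 infected
Step 6: +1 new -> 28 infected
Step 7: +1 new -> 29 infected
Step 8: +0 new -> 29 infected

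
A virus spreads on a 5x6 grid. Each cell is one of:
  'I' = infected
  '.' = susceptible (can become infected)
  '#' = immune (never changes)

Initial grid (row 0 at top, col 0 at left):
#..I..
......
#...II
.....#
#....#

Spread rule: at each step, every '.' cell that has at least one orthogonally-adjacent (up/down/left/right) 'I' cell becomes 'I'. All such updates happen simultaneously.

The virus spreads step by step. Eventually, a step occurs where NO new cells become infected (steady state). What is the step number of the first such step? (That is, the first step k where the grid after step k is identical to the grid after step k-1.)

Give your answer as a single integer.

Answer: 6

Derivation:
Step 0 (initial): 3 infected
Step 1: +7 new -> 10 infected
Step 2: +6 new -> 16 infected
Step 3: +4 new -> 20 infected
Step 4: +3 new -> 23 infected
Step 5: +2 new -> 25 infected
Step 6: +0 new -> 25 infected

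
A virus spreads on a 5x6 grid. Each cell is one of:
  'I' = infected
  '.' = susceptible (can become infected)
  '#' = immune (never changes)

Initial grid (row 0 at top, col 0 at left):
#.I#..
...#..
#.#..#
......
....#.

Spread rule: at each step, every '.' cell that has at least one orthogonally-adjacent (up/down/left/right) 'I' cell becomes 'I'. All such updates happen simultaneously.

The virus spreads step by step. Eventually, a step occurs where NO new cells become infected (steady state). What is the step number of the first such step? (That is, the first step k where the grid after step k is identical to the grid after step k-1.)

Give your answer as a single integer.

Step 0 (initial): 1 infected
Step 1: +2 new -> 3 infected
Step 2: +1 new -> 4 infected
Step 3: +2 new -> 6 infected
Step 4: +1 new -> 7 infected
Step 5: +3 new -> 10 infected
Step 6: +3 new -> 13 infected
Step 7: +3 new -> 16 infected
Step 8: +2 new -> 18 infected
Step 9: +2 new -> 20 infected
Step 10: +2 new -> 22 infected
Step 11: +1 new -> 23 infected
Step 12: +0 new -> 23 infected

Answer: 12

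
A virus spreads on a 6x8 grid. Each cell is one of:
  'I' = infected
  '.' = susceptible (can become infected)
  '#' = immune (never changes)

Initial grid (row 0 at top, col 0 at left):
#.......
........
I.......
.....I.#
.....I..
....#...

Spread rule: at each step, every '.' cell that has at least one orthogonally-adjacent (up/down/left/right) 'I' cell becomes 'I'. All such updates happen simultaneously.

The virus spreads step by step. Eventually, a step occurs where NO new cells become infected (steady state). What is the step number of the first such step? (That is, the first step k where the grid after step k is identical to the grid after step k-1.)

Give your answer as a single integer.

Answer: 6

Derivation:
Step 0 (initial): 3 infected
Step 1: +9 new -> 12 infected
Step 2: +11 new -> 23 infected
Step 3: +13 new -> 36 infected
Step 4: +7 new -> 43 infected
Step 5: +2 new -> 45 infected
Step 6: +0 new -> 45 infected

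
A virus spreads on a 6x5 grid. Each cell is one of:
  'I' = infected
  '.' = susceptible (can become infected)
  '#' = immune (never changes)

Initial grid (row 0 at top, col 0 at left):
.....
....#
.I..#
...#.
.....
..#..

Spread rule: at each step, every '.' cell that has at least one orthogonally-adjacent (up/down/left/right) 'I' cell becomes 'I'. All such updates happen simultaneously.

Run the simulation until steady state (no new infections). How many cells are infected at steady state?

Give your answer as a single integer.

Answer: 26

Derivation:
Step 0 (initial): 1 infected
Step 1: +4 new -> 5 infected
Step 2: +7 new -> 12 infected
Step 3: +6 new -> 18 infected
Step 4: +3 new -> 21 infected
Step 5: +3 new -> 24 infected
Step 6: +2 new -> 26 infected
Step 7: +0 new -> 26 infected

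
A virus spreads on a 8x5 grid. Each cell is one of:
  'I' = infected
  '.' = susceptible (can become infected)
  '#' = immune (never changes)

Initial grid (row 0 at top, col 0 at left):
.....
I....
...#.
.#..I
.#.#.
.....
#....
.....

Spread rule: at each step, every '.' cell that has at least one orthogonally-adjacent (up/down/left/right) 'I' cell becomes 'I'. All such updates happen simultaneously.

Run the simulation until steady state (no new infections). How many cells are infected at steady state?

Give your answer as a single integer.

Answer: 35

Derivation:
Step 0 (initial): 2 infected
Step 1: +6 new -> 8 infected
Step 2: +7 new -> 15 infected
Step 3: +8 new -> 23 infected
Step 4: +5 new -> 28 infected
Step 5: +3 new -> 31 infected
Step 6: +2 new -> 33 infected
Step 7: +1 new -> 34 infected
Step 8: +1 new -> 35 infected
Step 9: +0 new -> 35 infected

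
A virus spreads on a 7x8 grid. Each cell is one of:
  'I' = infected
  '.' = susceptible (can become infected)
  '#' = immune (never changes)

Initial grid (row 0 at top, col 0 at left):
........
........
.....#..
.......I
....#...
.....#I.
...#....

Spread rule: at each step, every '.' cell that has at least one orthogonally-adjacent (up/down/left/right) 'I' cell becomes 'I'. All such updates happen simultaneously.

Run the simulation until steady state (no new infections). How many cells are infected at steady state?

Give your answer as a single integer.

Step 0 (initial): 2 infected
Step 1: +6 new -> 8 infected
Step 2: +6 new -> 14 infected
Step 3: +4 new -> 18 infected
Step 4: +5 new -> 23 infected
Step 5: +6 new -> 29 infected
Step 6: +6 new -> 35 infected
Step 7: +7 new -> 42 infected
Step 8: +6 new -> 48 infected
Step 9: +3 new -> 51 infected
Step 10: +1 new -> 52 infected
Step 11: +0 new -> 52 infected

Answer: 52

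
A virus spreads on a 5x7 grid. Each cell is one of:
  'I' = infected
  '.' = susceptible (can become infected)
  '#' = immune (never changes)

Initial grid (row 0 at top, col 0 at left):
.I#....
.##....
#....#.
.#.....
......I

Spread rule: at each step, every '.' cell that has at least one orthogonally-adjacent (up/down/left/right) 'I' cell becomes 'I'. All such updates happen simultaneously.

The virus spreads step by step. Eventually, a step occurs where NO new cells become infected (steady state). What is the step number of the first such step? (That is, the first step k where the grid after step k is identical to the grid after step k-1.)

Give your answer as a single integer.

Step 0 (initial): 2 infected
Step 1: +3 new -> 5 infected
Step 2: +4 new -> 9 infected
Step 3: +3 new -> 12 infected
Step 4: +5 new -> 17 infected
Step 5: +5 new -> 22 infected
Step 6: +4 new -> 26 infected
Step 7: +3 new -> 29 infected
Step 8: +0 new -> 29 infected

Answer: 8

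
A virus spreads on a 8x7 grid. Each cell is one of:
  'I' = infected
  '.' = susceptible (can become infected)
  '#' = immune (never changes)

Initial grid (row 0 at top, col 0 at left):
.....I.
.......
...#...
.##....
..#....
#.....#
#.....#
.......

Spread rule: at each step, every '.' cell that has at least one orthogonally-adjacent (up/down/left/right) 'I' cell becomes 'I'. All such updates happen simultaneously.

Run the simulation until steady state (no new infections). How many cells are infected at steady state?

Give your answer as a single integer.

Answer: 48

Derivation:
Step 0 (initial): 1 infected
Step 1: +3 new -> 4 infected
Step 2: +4 new -> 8 infected
Step 3: +5 new -> 13 infected
Step 4: +5 new -> 18 infected
Step 5: +7 new -> 25 infected
Step 6: +5 new -> 30 infected
Step 7: +4 new -> 34 infected
Step 8: +5 new -> 39 infected
Step 9: +4 new -> 43 infected
Step 10: +3 new -> 46 infected
Step 11: +1 new -> 47 infected
Step 12: +1 new -> 48 infected
Step 13: +0 new -> 48 infected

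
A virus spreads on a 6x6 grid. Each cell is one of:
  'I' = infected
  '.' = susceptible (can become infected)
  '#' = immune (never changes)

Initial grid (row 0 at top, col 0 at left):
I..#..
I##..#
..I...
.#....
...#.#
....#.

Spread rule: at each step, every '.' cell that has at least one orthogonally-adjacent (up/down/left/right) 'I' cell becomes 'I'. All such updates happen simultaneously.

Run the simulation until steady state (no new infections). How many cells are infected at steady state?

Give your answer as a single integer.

Answer: 27

Derivation:
Step 0 (initial): 3 infected
Step 1: +5 new -> 8 infected
Step 2: +6 new -> 14 infected
Step 3: +6 new -> 20 infected
Step 4: +6 new -> 26 infected
Step 5: +1 new -> 27 infected
Step 6: +0 new -> 27 infected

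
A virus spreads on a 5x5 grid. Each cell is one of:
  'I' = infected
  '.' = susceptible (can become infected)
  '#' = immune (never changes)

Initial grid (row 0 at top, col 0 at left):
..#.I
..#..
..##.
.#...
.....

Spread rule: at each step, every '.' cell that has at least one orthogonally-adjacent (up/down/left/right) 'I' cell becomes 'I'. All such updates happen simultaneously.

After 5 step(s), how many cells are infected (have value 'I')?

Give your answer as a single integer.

Answer: 10

Derivation:
Step 0 (initial): 1 infected
Step 1: +2 new -> 3 infected
Step 2: +2 new -> 5 infected
Step 3: +1 new -> 6 infected
Step 4: +2 new -> 8 infected
Step 5: +2 new -> 10 infected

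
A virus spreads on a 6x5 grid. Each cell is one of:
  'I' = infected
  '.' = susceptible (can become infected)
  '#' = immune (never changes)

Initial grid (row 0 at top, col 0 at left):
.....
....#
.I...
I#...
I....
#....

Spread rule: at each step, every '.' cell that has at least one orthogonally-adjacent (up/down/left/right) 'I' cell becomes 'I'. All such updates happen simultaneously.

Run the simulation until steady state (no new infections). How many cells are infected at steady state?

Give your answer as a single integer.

Step 0 (initial): 3 infected
Step 1: +4 new -> 7 infected
Step 2: +7 new -> 14 infected
Step 3: +7 new -> 21 infected
Step 4: +4 new -> 25 infected
Step 5: +2 new -> 27 infected
Step 6: +0 new -> 27 infected

Answer: 27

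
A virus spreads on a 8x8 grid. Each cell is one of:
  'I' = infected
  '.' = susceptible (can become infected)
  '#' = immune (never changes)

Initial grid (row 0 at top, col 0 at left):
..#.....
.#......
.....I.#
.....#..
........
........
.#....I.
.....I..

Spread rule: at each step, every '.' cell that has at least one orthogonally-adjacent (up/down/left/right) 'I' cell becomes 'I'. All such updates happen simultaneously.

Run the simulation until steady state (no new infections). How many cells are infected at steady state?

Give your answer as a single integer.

Step 0 (initial): 3 infected
Step 1: +8 new -> 11 infected
Step 2: +12 new -> 23 infected
Step 3: +13 new -> 36 infected
Step 4: +9 new -> 45 infected
Step 5: +5 new -> 50 infected
Step 6: +5 new -> 55 infected
Step 7: +3 new -> 58 infected
Step 8: +1 new -> 59 infected
Step 9: +0 new -> 59 infected

Answer: 59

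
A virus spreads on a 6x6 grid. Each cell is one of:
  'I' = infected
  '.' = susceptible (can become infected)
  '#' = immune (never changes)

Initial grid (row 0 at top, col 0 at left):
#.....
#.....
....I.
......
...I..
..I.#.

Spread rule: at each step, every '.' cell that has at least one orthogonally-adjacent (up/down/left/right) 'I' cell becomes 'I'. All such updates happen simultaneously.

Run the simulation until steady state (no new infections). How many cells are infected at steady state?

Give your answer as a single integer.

Answer: 33

Derivation:
Step 0 (initial): 3 infected
Step 1: +9 new -> 12 infected
Step 2: +9 new -> 21 infected
Step 3: +7 new -> 28 infected
Step 4: +4 new -> 32 infected
Step 5: +1 new -> 33 infected
Step 6: +0 new -> 33 infected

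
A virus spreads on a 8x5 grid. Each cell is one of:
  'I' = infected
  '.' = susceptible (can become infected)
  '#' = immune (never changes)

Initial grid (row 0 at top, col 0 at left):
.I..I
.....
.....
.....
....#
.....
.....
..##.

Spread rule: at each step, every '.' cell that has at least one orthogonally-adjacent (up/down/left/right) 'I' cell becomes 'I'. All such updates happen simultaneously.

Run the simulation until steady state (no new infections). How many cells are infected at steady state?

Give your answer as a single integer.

Step 0 (initial): 2 infected
Step 1: +5 new -> 7 infected
Step 2: +5 new -> 12 infected
Step 3: +5 new -> 17 infected
Step 4: +4 new -> 21 infected
Step 5: +4 new -> 25 infected
Step 6: +4 new -> 29 infected
Step 7: +5 new -> 34 infected
Step 8: +2 new -> 36 infected
Step 9: +1 new -> 37 infected
Step 10: +0 new -> 37 infected

Answer: 37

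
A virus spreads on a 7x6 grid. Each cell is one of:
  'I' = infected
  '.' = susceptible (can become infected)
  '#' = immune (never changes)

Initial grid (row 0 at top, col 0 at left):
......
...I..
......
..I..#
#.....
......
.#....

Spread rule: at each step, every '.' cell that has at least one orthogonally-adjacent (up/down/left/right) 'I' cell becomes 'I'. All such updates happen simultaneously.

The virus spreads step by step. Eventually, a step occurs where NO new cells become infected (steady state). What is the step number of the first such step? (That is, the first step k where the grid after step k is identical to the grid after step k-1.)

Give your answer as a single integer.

Answer: 7

Derivation:
Step 0 (initial): 2 infected
Step 1: +8 new -> 10 infected
Step 2: +11 new -> 21 infected
Step 3: +9 new -> 30 infected
Step 4: +5 new -> 35 infected
Step 5: +3 new -> 38 infected
Step 6: +1 new -> 39 infected
Step 7: +0 new -> 39 infected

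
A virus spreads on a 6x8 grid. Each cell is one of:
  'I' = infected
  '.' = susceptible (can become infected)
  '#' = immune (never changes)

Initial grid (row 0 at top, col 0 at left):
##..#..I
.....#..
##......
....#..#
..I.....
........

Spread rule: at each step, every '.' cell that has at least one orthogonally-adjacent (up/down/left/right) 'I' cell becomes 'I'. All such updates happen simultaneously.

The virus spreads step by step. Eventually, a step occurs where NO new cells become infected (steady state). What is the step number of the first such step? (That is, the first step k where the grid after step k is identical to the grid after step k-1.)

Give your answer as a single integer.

Answer: 7

Derivation:
Step 0 (initial): 2 infected
Step 1: +6 new -> 8 infected
Step 2: +10 new -> 18 infected
Step 3: +7 new -> 25 infected
Step 4: +9 new -> 34 infected
Step 5: +5 new -> 39 infected
Step 6: +1 new -> 40 infected
Step 7: +0 new -> 40 infected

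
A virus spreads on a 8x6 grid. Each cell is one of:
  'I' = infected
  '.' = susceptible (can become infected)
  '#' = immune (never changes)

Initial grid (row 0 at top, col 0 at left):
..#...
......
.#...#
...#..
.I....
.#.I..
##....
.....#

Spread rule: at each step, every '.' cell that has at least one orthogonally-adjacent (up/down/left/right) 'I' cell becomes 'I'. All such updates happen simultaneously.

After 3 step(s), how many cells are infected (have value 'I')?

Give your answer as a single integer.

Step 0 (initial): 2 infected
Step 1: +7 new -> 9 infected
Step 2: +8 new -> 17 infected
Step 3: +7 new -> 24 infected

Answer: 24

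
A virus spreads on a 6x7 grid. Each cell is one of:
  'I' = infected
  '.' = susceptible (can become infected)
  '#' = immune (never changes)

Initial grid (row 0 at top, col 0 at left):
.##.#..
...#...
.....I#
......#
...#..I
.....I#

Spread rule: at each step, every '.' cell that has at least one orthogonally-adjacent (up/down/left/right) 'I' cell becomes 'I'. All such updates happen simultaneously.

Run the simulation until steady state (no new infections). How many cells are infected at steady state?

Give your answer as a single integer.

Answer: 33

Derivation:
Step 0 (initial): 3 infected
Step 1: +5 new -> 8 infected
Step 2: +7 new -> 15 infected
Step 3: +4 new -> 19 infected
Step 4: +5 new -> 24 infected
Step 5: +5 new -> 29 infected
Step 6: +3 new -> 32 infected
Step 7: +1 new -> 33 infected
Step 8: +0 new -> 33 infected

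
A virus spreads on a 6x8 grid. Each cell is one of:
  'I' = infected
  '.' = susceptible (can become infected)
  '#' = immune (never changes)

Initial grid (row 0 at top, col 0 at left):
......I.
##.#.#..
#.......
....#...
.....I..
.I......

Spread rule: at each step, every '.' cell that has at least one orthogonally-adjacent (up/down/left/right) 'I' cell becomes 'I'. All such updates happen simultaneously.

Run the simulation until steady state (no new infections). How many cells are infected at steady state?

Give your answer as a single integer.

Step 0 (initial): 3 infected
Step 1: +10 new -> 13 infected
Step 2: +13 new -> 26 infected
Step 3: +10 new -> 36 infected
Step 4: +3 new -> 39 infected
Step 5: +2 new -> 41 infected
Step 6: +1 new -> 42 infected
Step 7: +0 new -> 42 infected

Answer: 42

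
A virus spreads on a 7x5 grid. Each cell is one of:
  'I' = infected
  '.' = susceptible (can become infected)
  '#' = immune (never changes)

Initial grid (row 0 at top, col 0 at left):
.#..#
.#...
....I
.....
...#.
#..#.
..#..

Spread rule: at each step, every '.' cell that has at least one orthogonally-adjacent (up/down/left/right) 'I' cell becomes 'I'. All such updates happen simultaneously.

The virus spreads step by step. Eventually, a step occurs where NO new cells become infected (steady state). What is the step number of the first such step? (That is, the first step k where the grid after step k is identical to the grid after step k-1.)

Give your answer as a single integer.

Answer: 9

Derivation:
Step 0 (initial): 1 infected
Step 1: +3 new -> 4 infected
Step 2: +4 new -> 8 infected
Step 3: +5 new -> 13 infected
Step 4: +5 new -> 18 infected
Step 5: +5 new -> 23 infected
Step 6: +3 new -> 26 infected
Step 7: +1 new -> 27 infected
Step 8: +1 new -> 28 infected
Step 9: +0 new -> 28 infected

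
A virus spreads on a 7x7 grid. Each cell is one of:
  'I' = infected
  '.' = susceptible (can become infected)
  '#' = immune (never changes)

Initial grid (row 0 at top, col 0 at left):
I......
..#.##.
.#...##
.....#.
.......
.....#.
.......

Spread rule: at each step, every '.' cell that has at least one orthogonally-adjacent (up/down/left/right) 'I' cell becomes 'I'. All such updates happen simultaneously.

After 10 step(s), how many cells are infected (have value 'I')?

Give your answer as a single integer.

Answer: 37

Derivation:
Step 0 (initial): 1 infected
Step 1: +2 new -> 3 infected
Step 2: +3 new -> 6 infected
Step 3: +2 new -> 8 infected
Step 4: +4 new -> 12 infected
Step 5: +5 new -> 17 infected
Step 6: +7 new -> 24 infected
Step 7: +5 new -> 29 infected
Step 8: +3 new -> 32 infected
Step 9: +3 new -> 35 infected
Step 10: +2 new -> 37 infected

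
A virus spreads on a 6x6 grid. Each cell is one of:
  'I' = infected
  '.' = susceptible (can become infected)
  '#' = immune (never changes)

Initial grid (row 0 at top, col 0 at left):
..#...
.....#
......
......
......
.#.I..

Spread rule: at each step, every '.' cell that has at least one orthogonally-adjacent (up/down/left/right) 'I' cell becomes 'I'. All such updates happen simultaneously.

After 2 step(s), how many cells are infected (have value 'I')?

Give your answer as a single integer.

Step 0 (initial): 1 infected
Step 1: +3 new -> 4 infected
Step 2: +4 new -> 8 infected

Answer: 8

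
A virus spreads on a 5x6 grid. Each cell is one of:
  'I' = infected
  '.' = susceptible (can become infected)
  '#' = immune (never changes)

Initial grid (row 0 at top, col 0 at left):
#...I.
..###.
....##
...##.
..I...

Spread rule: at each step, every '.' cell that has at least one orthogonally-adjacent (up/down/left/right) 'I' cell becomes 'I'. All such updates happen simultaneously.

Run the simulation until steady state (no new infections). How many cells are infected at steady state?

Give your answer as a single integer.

Answer: 22

Derivation:
Step 0 (initial): 2 infected
Step 1: +5 new -> 7 infected
Step 2: +6 new -> 13 infected
Step 3: +5 new -> 18 infected
Step 4: +3 new -> 21 infected
Step 5: +1 new -> 22 infected
Step 6: +0 new -> 22 infected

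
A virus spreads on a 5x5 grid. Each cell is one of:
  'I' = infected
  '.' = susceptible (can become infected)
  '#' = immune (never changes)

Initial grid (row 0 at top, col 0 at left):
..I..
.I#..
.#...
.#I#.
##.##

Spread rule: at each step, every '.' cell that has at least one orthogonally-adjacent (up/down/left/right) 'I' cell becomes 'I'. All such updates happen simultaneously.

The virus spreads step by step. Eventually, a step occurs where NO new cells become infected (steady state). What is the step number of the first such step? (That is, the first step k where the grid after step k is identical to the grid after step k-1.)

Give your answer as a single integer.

Step 0 (initial): 3 infected
Step 1: +5 new -> 8 infected
Step 2: +5 new -> 13 infected
Step 3: +3 new -> 16 infected
Step 4: +1 new -> 17 infected
Step 5: +0 new -> 17 infected

Answer: 5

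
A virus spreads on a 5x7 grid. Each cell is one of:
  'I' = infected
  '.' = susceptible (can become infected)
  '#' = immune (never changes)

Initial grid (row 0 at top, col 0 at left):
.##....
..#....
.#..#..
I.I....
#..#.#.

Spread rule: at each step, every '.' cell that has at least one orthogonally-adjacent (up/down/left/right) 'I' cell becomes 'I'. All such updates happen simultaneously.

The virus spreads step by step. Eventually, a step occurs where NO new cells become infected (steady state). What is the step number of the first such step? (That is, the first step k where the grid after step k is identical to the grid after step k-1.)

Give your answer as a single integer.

Step 0 (initial): 2 infected
Step 1: +5 new -> 7 infected
Step 2: +4 new -> 11 infected
Step 3: +5 new -> 16 infected
Step 4: +4 new -> 20 infected
Step 5: +4 new -> 24 infected
Step 6: +2 new -> 26 infected
Step 7: +1 new -> 27 infected
Step 8: +0 new -> 27 infected

Answer: 8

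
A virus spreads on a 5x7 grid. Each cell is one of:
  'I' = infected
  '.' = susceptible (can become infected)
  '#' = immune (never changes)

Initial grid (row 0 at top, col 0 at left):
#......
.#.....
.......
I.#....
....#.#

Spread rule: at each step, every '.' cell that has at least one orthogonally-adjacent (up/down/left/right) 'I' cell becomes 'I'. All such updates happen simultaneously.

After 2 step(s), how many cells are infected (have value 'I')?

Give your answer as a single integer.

Step 0 (initial): 1 infected
Step 1: +3 new -> 4 infected
Step 2: +3 new -> 7 infected

Answer: 7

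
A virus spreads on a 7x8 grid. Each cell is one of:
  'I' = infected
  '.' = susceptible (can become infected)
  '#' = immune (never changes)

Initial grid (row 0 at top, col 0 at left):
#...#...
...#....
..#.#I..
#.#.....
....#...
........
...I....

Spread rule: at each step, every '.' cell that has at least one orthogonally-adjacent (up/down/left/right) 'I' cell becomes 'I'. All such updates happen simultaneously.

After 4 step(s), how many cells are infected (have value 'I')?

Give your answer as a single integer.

Step 0 (initial): 2 infected
Step 1: +6 new -> 8 infected
Step 2: +12 new -> 20 infected
Step 3: +10 new -> 30 infected
Step 4: +7 new -> 37 infected

Answer: 37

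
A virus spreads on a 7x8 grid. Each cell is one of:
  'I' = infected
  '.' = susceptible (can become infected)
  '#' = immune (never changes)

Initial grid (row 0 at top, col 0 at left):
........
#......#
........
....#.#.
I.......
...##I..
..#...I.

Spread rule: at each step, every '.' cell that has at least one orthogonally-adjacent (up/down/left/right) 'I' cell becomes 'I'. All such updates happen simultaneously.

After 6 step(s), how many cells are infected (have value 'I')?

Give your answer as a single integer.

Answer: 47

Derivation:
Step 0 (initial): 3 infected
Step 1: +7 new -> 10 infected
Step 2: +10 new -> 20 infected
Step 3: +8 new -> 28 infected
Step 4: +7 new -> 35 infected
Step 5: +7 new -> 42 infected
Step 6: +5 new -> 47 infected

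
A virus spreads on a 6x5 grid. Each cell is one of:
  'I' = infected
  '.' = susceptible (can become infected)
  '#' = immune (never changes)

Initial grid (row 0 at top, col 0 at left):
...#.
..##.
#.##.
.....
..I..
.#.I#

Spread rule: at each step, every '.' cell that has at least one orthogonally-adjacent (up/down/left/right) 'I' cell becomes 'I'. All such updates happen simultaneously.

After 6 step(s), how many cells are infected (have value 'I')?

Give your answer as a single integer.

Answer: 22

Derivation:
Step 0 (initial): 2 infected
Step 1: +4 new -> 6 infected
Step 2: +4 new -> 10 infected
Step 3: +4 new -> 14 infected
Step 4: +2 new -> 16 infected
Step 5: +3 new -> 19 infected
Step 6: +3 new -> 22 infected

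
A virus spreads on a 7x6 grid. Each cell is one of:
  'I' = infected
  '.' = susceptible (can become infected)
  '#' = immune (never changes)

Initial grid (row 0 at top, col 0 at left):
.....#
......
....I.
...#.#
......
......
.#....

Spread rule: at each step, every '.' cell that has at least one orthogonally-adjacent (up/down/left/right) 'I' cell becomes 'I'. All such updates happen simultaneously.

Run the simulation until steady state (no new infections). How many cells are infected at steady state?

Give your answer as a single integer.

Answer: 38

Derivation:
Step 0 (initial): 1 infected
Step 1: +4 new -> 5 infected
Step 2: +5 new -> 10 infected
Step 3: +7 new -> 17 infected
Step 4: +8 new -> 25 infected
Step 5: +7 new -> 32 infected
Step 6: +4 new -> 36 infected
Step 7: +1 new -> 37 infected
Step 8: +1 new -> 38 infected
Step 9: +0 new -> 38 infected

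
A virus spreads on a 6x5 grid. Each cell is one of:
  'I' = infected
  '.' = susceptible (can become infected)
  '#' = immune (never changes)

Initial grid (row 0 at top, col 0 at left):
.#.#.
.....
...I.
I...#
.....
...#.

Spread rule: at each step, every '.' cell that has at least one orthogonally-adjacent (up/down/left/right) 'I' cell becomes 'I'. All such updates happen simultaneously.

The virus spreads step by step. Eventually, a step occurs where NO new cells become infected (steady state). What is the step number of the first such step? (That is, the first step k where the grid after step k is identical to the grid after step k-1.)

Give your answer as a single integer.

Step 0 (initial): 2 infected
Step 1: +7 new -> 9 infected
Step 2: +8 new -> 17 infected
Step 3: +7 new -> 24 infected
Step 4: +2 new -> 26 infected
Step 5: +0 new -> 26 infected

Answer: 5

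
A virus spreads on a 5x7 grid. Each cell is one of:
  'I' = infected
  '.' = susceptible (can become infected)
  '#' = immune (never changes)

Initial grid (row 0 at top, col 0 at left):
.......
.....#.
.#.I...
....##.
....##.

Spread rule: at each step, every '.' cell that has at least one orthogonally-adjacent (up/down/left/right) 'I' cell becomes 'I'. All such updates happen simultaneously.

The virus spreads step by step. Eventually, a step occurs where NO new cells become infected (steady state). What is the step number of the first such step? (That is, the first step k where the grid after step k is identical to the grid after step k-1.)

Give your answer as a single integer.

Answer: 6

Derivation:
Step 0 (initial): 1 infected
Step 1: +4 new -> 5 infected
Step 2: +6 new -> 11 infected
Step 3: +6 new -> 17 infected
Step 4: +7 new -> 24 infected
Step 5: +5 new -> 29 infected
Step 6: +0 new -> 29 infected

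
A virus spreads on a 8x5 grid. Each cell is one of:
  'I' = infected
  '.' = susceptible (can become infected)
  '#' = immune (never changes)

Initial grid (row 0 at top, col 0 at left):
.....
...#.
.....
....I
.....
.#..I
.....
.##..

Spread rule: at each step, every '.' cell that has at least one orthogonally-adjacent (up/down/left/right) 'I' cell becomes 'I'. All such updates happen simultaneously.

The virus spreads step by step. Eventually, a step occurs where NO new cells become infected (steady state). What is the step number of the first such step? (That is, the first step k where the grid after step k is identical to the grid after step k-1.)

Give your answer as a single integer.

Answer: 8

Derivation:
Step 0 (initial): 2 infected
Step 1: +5 new -> 7 infected
Step 2: +7 new -> 14 infected
Step 3: +6 new -> 20 infected
Step 4: +6 new -> 26 infected
Step 5: +5 new -> 31 infected
Step 6: +4 new -> 35 infected
Step 7: +1 new -> 36 infected
Step 8: +0 new -> 36 infected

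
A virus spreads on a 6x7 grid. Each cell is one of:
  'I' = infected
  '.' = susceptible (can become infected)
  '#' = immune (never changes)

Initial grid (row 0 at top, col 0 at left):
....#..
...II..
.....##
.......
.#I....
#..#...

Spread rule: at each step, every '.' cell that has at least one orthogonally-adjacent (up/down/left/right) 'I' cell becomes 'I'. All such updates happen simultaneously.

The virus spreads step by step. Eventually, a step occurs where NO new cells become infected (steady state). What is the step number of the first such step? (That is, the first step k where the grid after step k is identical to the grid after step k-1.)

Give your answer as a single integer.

Answer: 6

Derivation:
Step 0 (initial): 3 infected
Step 1: +8 new -> 11 infected
Step 2: +10 new -> 21 infected
Step 3: +8 new -> 29 infected
Step 4: +6 new -> 35 infected
Step 5: +1 new -> 36 infected
Step 6: +0 new -> 36 infected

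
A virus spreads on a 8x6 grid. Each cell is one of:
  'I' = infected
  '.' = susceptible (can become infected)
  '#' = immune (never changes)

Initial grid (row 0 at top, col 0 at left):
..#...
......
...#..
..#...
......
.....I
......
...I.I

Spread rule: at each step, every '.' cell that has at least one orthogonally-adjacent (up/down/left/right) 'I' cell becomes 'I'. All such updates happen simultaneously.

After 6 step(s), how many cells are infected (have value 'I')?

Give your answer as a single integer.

Step 0 (initial): 3 infected
Step 1: +6 new -> 9 infected
Step 2: +6 new -> 15 infected
Step 3: +6 new -> 21 infected
Step 4: +6 new -> 27 infected
Step 5: +4 new -> 31 infected
Step 6: +4 new -> 35 infected

Answer: 35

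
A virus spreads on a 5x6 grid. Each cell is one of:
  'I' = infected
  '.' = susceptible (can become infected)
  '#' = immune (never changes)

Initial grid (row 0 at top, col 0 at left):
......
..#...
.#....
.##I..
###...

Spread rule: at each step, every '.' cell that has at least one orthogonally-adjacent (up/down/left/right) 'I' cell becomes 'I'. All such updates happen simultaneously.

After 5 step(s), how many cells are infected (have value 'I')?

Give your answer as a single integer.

Step 0 (initial): 1 infected
Step 1: +3 new -> 4 infected
Step 2: +5 new -> 9 infected
Step 3: +4 new -> 13 infected
Step 4: +3 new -> 16 infected
Step 5: +2 new -> 18 infected

Answer: 18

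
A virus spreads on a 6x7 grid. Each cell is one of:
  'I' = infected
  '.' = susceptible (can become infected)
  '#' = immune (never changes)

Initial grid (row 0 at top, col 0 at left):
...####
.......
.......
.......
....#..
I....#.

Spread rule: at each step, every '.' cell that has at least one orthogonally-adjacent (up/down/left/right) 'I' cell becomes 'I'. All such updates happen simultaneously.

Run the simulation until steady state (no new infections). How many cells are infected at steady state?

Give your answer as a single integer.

Answer: 36

Derivation:
Step 0 (initial): 1 infected
Step 1: +2 new -> 3 infected
Step 2: +3 new -> 6 infected
Step 3: +4 new -> 10 infected
Step 4: +5 new -> 15 infected
Step 5: +4 new -> 19 infected
Step 6: +4 new -> 23 infected
Step 7: +4 new -> 27 infected
Step 8: +4 new -> 31 infected
Step 9: +3 new -> 34 infected
Step 10: +2 new -> 36 infected
Step 11: +0 new -> 36 infected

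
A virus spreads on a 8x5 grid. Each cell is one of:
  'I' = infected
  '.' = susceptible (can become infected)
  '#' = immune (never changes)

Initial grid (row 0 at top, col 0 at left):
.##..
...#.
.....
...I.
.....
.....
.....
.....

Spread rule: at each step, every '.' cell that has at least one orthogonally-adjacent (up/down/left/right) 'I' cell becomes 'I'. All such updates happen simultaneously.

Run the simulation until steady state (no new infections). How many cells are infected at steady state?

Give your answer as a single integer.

Step 0 (initial): 1 infected
Step 1: +4 new -> 5 infected
Step 2: +6 new -> 11 infected
Step 3: +8 new -> 19 infected
Step 4: +8 new -> 27 infected
Step 5: +6 new -> 33 infected
Step 6: +3 new -> 36 infected
Step 7: +1 new -> 37 infected
Step 8: +0 new -> 37 infected

Answer: 37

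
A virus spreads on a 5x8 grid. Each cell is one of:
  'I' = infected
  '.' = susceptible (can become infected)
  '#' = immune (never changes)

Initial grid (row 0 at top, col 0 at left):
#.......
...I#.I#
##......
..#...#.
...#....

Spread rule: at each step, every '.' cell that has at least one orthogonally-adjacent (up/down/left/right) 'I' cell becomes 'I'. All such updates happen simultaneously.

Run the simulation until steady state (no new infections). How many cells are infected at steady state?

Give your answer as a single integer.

Answer: 27

Derivation:
Step 0 (initial): 2 infected
Step 1: +6 new -> 8 infected
Step 2: +10 new -> 18 infected
Step 3: +5 new -> 23 infected
Step 4: +3 new -> 26 infected
Step 5: +1 new -> 27 infected
Step 6: +0 new -> 27 infected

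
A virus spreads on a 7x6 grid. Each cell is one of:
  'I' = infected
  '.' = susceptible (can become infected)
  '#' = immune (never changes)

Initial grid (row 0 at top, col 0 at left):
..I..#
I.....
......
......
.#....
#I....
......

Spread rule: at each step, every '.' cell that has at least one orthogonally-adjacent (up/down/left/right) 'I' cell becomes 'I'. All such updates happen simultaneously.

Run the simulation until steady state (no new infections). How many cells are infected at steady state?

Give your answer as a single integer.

Answer: 39

Derivation:
Step 0 (initial): 3 infected
Step 1: +8 new -> 11 infected
Step 2: +9 new -> 20 infected
Step 3: +8 new -> 28 infected
Step 4: +6 new -> 34 infected
Step 5: +4 new -> 38 infected
Step 6: +1 new -> 39 infected
Step 7: +0 new -> 39 infected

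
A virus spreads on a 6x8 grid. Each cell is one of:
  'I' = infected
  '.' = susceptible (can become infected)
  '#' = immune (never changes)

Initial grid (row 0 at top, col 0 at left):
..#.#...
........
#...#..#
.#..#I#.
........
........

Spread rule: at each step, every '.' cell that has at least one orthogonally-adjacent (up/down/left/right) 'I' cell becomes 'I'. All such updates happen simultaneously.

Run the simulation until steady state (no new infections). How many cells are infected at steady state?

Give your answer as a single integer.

Step 0 (initial): 1 infected
Step 1: +2 new -> 3 infected
Step 2: +5 new -> 8 infected
Step 3: +7 new -> 15 infected
Step 4: +8 new -> 23 infected
Step 5: +7 new -> 30 infected
Step 6: +4 new -> 34 infected
Step 7: +5 new -> 39 infected
Step 8: +1 new -> 40 infected
Step 9: +0 new -> 40 infected

Answer: 40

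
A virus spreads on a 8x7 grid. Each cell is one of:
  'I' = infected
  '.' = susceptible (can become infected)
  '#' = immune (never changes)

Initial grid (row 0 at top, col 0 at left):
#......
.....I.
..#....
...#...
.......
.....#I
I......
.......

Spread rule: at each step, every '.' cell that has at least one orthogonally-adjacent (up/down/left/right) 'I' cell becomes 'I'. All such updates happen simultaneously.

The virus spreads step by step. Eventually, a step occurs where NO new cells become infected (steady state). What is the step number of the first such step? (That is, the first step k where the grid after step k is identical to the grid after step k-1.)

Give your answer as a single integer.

Step 0 (initial): 3 infected
Step 1: +9 new -> 12 infected
Step 2: +14 new -> 26 infected
Step 3: +12 new -> 38 infected
Step 4: +10 new -> 48 infected
Step 5: +4 new -> 52 infected
Step 6: +0 new -> 52 infected

Answer: 6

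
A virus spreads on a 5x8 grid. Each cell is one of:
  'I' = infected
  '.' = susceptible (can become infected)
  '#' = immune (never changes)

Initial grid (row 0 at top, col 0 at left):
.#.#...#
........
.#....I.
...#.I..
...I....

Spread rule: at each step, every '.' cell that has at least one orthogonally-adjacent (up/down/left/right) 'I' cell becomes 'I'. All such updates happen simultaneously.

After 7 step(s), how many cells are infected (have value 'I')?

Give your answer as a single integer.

Answer: 35

Derivation:
Step 0 (initial): 3 infected
Step 1: +8 new -> 11 infected
Step 2: +8 new -> 19 infected
Step 3: +7 new -> 26 infected
Step 4: +4 new -> 30 infected
Step 5: +3 new -> 33 infected
Step 6: +1 new -> 34 infected
Step 7: +1 new -> 35 infected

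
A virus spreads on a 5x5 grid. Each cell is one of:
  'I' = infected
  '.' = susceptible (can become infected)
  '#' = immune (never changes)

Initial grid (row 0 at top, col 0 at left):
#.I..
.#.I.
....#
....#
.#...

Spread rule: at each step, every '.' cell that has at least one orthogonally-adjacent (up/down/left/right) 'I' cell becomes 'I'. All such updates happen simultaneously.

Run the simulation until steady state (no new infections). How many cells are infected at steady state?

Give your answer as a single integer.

Answer: 20

Derivation:
Step 0 (initial): 2 infected
Step 1: +5 new -> 7 infected
Step 2: +3 new -> 10 infected
Step 3: +3 new -> 13 infected
Step 4: +4 new -> 17 infected
Step 5: +2 new -> 19 infected
Step 6: +1 new -> 20 infected
Step 7: +0 new -> 20 infected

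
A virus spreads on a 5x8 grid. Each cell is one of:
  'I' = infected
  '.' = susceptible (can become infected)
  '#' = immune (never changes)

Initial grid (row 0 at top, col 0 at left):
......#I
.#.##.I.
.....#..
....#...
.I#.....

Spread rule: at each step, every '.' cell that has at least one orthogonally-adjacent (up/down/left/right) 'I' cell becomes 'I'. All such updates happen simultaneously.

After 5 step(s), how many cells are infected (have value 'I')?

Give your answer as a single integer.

Step 0 (initial): 3 infected
Step 1: +5 new -> 8 infected
Step 2: +6 new -> 14 infected
Step 3: +7 new -> 21 infected
Step 4: +7 new -> 28 infected
Step 5: +4 new -> 32 infected

Answer: 32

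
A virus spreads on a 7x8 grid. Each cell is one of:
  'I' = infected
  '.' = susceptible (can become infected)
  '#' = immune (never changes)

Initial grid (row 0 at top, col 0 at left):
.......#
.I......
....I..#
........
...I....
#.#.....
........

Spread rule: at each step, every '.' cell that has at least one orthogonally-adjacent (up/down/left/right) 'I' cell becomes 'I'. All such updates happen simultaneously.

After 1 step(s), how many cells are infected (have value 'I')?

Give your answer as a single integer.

Step 0 (initial): 3 infected
Step 1: +12 new -> 15 infected

Answer: 15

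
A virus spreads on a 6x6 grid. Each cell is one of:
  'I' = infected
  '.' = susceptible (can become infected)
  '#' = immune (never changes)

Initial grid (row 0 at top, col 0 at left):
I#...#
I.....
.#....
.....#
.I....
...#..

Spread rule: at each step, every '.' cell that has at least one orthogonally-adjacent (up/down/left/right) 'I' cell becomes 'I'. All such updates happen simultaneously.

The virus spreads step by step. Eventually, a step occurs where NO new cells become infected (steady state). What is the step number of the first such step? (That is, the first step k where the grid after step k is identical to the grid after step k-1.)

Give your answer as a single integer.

Step 0 (initial): 3 infected
Step 1: +6 new -> 9 infected
Step 2: +6 new -> 15 infected
Step 3: +5 new -> 20 infected
Step 4: +6 new -> 26 infected
Step 5: +4 new -> 30 infected
Step 6: +1 new -> 31 infected
Step 7: +0 new -> 31 infected

Answer: 7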